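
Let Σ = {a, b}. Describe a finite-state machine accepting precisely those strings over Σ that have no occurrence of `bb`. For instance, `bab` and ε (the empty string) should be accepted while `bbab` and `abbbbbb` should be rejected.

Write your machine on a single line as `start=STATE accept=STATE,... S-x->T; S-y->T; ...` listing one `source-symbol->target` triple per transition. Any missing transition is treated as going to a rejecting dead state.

This is the complement of 'contains `bb`'. Use the same substring-matching states — q0 through q2 holding how much of `bb` has just been matched — but flip the accepting set: everything except the trap q2 accepts.
3 states suffice.
        a   b  
>* q0   q0  q1 
 * q1   q0  q2 
   q2   q2  q2 
(> = start, * = accepting)

start=q0; accept=q0,q1; q0-a->q0; q0-b->q1; q1-a->q0; q1-b->q2; q2-a->q2; q2-b->q2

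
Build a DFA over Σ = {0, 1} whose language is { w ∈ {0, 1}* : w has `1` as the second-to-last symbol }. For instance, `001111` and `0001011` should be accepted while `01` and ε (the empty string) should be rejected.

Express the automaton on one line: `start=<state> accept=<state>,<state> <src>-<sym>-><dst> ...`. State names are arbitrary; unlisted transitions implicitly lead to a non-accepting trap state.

start=A accept=F,G A-0->B A-1->C B-0->D B-1->E C-0->F C-1->G D-0->D D-1->E E-0->F E-1->G F-0->D F-1->E G-0->F G-1->G

Because acceptance depends on a position counted from the end, the machine has to buffer the most recent 2 symbols. Make each state the string of the last up-to-2 symbols read; on input `x` shift the window left and append `x`. Accept when the buffered window has length 2 and begins with `1`.
7 states suffice.
       0  1 
>  A   B  C 
   B   D  E 
   C   F  G 
   D   D  E 
   E   F  G 
 * F   D  E 
 * G   F  G 
(> = start, * = accepting)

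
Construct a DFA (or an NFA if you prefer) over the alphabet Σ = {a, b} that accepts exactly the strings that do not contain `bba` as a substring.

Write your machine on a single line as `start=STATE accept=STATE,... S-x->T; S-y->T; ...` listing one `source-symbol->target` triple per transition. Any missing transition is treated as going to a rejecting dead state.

start=q0; accept=q0,q1,q2; q0-a->q0; q0-b->q1; q1-a->q0; q1-b->q2; q2-a->q3; q2-b->q2; q3-a->q3; q3-b->q3

This is the complement of 'contains `bba`'. Use the same substring-matching states — q0 through q3 holding how much of `bba` has just been matched — but flip the accepting set: everything except the trap q3 accepts.
A 4-state machine:
        a   b  
>* q0   q0  q1 
 * q1   q0  q2 
 * q2   q3  q2 
   q3   q3  q3 
(> = start, * = accepting)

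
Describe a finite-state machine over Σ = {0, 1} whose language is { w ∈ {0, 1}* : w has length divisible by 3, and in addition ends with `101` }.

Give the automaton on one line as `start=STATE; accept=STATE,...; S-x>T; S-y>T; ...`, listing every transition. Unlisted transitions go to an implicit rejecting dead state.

Handle the two conditions separately and then intersect. The first has 3 states tracking the input length modulo 3; the second has 4 states tracking how much of the suffix `101` has currently been matched. A product state is a pair (one from each), accepting exactly when both do.
          0    1  
>  S0     S1   S2 
   S1     S3   S4 
   S2     S5   S4 
   S3     S0   S6 
   S4     S7   S6 
   S5     S0   S8 
   S6     S9   S2 
   S7     S1  S10 
 * S8     S9   S2 
   S9     S3  S11 
   S10    S5   S4 
   S11    S7   S6 
(> = start, * = accepting)

start=S0; accept=S8; S0-0>S1; S0-1>S2; S1-0>S3; S1-1>S4; S2-0>S5; S2-1>S4; S3-0>S0; S3-1>S6; S4-0>S7; S4-1>S6; S5-0>S0; S5-1>S8; S6-0>S9; S6-1>S2; S7-0>S1; S7-1>S10; S8-0>S9; S8-1>S2; S9-0>S3; S9-1>S11; S10-0>S5; S10-1>S4; S11-0>S7; S11-1>S6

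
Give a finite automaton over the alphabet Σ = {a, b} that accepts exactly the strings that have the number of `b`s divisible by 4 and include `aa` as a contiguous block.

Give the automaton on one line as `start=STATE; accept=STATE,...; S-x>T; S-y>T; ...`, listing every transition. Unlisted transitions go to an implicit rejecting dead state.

Handle the two conditions separately and then intersect. One (4 states) tracks the count of `b`s modulo 4; the other (3 states) tracks whether and how much of `aa` has been seen. Each combined state is a pair, one component from each; accept when both components accept.
          a    b  
>  q0     q1   q2 
   q1     q3   q2 
   q2     q4   q5 
 * q3     q3   q6 
   q4     q6   q5 
   q5     q7   q8 
   q6     q6   q9 
   q7     q9   q8 
   q8    q10   q0 
   q9     q9  q11 
   q10   q11   q0 
   q11   q11   q3 
(> = start, * = accepting)

start=q0; accept=q3; q0-a>q1; q0-b>q2; q1-a>q3; q1-b>q2; q2-a>q4; q2-b>q5; q3-a>q3; q3-b>q6; q4-a>q6; q4-b>q5; q5-a>q7; q5-b>q8; q6-a>q6; q6-b>q9; q7-a>q9; q7-b>q8; q8-a>q10; q8-b>q0; q9-a>q9; q9-b>q11; q10-a>q11; q10-b>q0; q11-a>q11; q11-b>q3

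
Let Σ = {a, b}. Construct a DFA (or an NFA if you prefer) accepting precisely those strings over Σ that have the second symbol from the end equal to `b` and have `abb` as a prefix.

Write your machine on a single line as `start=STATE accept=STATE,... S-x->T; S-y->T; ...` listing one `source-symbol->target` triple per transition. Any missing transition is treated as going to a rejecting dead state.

Handle the two conditions separately and then intersect. The first has 7 states tracking the last 2 symbols read; the second has 5 states tracking whether the input so far still matches the prefix `abb`. A product state is a pair (one from each), accepting exactly when both do. Equivalent product states are then merged.
        a   b  
>  s0   s1  s2 
   s1   s2  s3 
   s2   s2  s2 
   s3   s2  s4 
 * s4   s5  s4 
 * s5   s6  s7 
   s6   s6  s7 
   s7   s5  s4 
(> = start, * = accepting)

start=s0; accept=s4,s5; s0-a->s1; s0-b->s2; s1-a->s2; s1-b->s3; s2-a->s2; s2-b->s2; s3-a->s2; s3-b->s4; s4-a->s5; s4-b->s4; s5-a->s6; s5-b->s7; s6-a->s6; s6-b->s7; s7-a->s5; s7-b->s4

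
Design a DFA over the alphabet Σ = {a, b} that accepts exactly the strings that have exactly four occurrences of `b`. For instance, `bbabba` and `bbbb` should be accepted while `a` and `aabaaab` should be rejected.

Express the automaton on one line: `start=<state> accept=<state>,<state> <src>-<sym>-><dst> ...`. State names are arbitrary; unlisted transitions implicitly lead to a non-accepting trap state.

Count `b`s, saturating at 5: states S0 through S4 mean 0 through 4 `b`s seen; S5 means more than 4. Each `b` increments (capped at S5); other symbols loop. Accept from {S4}.
A 6-state machine:
        a   b  
>  S0   S0  S1 
   S1   S1  S2 
   S2   S2  S3 
   S3   S3  S4 
 * S4   S4  S5 
   S5   S5  S5 
(> = start, * = accepting)

start=S0 accept=S4 S0-a->S0 S0-b->S1 S1-a->S1 S1-b->S2 S2-a->S2 S2-b->S3 S3-a->S3 S3-b->S4 S4-a->S4 S4-b->S5 S5-a->S5 S5-b->S5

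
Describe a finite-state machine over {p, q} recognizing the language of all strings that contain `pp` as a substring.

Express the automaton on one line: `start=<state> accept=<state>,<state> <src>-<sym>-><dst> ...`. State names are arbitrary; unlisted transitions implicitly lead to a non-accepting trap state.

Track how much of `pp` has been matched so far: state S0 is no progress, S2 is the absorbing accept state reached once `pp` has occurred. Intermediate states record partial matches; on a mismatch, fall back to the longest reusable overlap.
With 3 states:
        p   q  
>  S0   S1  S0 
   S1   S2  S0 
 * S2   S2  S2 
(> = start, * = accepting)

start=S0 accept=S2 S0-p->S1 S0-q->S0 S1-p->S2 S1-q->S0 S2-p->S2 S2-q->S2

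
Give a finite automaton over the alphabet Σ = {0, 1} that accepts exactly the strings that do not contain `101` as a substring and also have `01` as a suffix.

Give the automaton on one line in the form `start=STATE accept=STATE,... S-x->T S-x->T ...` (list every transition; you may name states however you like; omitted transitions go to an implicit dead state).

Build one automaton per condition and run them in lockstep. The first has 4 states tracking partial matches of the forbidden pattern `101`; the second has 3 states tracking how much of the suffix `01` has currently been matched. A product state is a pair (one from each), accepting exactly when both do. Equivalent product states are then merged.
6 states suffice.
        0   1  
>  q0   q1  q2 
   q1   q1  q3 
   q2   q4  q2 
 * q3   q4  q2 
   q4   q1  q5 
   q5   q5  q5 
(> = start, * = accepting)

start=q0 accept=q3 q0-0->q1 q0-1->q2 q1-0->q1 q1-1->q3 q2-0->q4 q2-1->q2 q3-0->q4 q3-1->q2 q4-0->q1 q4-1->q5 q5-0->q5 q5-1->q5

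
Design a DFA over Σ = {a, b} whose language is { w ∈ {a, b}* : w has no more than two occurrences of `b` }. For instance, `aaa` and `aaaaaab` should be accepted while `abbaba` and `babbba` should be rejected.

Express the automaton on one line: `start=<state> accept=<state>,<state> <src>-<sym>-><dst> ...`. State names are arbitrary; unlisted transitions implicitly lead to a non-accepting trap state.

start=q0 accept=q0,q1,q2 q0-a->q0 q0-b->q1 q1-a->q1 q1-b->q2 q2-a->q2 q2-b->q3 q3-a->q3 q3-b->q3

Only the number of `b`s matters, and only up to 3. Make a chain q0 → q1 → q2 → q3 advanced by each `b` (with q3 absorbing); every other symbol self-loops. The accepting set is {q0, q1, q2}.
4 states suffice.
        a   b  
>* q0   q0  q1 
 * q1   q1  q2 
 * q2   q2  q3 
   q3   q3  q3 
(> = start, * = accepting)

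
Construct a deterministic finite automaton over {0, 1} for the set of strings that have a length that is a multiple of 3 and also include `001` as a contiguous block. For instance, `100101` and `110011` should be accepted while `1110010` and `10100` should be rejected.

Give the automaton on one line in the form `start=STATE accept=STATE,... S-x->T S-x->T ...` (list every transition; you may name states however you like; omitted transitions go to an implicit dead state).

Run two small machines in parallel and take their product. One (3 states) tracks the input length modulo 3; the other (4 states) tracks whether and how much of `001` has been seen. Each combined state is a pair, one component from each; accept when both components accept.
A 12-state machine:
          0    1  
>  q0     q1   q2 
   q1     q3   q4 
   q2     q5   q4 
   q3     q6   q7 
   q4     q8   q0 
   q5     q6   q0 
   q6     q9  q10 
 * q7    q10  q10 
   q8     q9   q2 
   q9     q3  q11 
   q10   q11  q11 
   q11    q7   q7 
(> = start, * = accepting)

start=q0 accept=q7 q0-0->q1 q0-1->q2 q1-0->q3 q1-1->q4 q2-0->q5 q2-1->q4 q3-0->q6 q3-1->q7 q4-0->q8 q4-1->q0 q5-0->q6 q5-1->q0 q6-0->q9 q6-1->q10 q7-0->q10 q7-1->q10 q8-0->q9 q8-1->q2 q9-0->q3 q9-1->q11 q10-0->q11 q10-1->q11 q11-0->q7 q11-1->q7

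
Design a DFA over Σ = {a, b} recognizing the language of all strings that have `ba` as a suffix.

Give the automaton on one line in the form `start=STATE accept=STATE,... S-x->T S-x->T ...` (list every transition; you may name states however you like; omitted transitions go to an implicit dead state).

start=q0 accept=q2 q0-a->q0 q0-b->q1 q1-a->q2 q1-b->q1 q2-a->q0 q2-b->q1

Remember how much of `ba` the current input suffix matches. State q0 means no match yet; q1 means the last symbol is `b`; q2 means the last 2 symbols are `ba`. Only q2 accepts. On a mismatch, fall back to the longest proper suffix that is still a prefix of `ba`.
With 3 states:
        a   b  
>  q0   q0  q1 
   q1   q2  q1 
 * q2   q0  q1 
(> = start, * = accepting)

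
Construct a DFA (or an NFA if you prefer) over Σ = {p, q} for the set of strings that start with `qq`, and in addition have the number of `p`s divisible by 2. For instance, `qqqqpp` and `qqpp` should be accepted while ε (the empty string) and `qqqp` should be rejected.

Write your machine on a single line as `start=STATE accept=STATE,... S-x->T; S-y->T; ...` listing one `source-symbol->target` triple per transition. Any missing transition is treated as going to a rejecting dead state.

Run two small machines in parallel and take their product. One (4 states) tracks whether the input so far still matches the prefix `qq`; the other (2 states) tracks the count of `p`s modulo 2. Each combined state is a pair, one component from each; accept when both components accept. Minimizing collapses redundant product states.
        p   q  
>  s0   s1  s2 
   s1   s1  s1 
   s2   s1  s3 
 * s3   s4  s3 
   s4   s3  s4 
(> = start, * = accepting)

start=s0; accept=s3; s0-p->s1; s0-q->s2; s1-p->s1; s1-q->s1; s2-p->s1; s2-q->s3; s3-p->s4; s3-q->s3; s4-p->s3; s4-q->s4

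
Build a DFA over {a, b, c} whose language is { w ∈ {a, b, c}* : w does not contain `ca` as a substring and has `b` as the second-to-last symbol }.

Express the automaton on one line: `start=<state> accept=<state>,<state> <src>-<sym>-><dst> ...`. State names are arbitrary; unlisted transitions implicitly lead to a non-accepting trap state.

Handle the two conditions separately and then intersect. The first has 3 states tracking partial matches of the forbidden pattern `ca`; the second has 13 states tracking the last 2 symbols read. A product state is a pair (one from each), accepting exactly when both do. Minimizing collapses redundant product states.
A 7-state machine:
        a   b   c  
>  q0   q0  q1  q2 
   q1   q3  q4  q5 
   q2   q6  q1  q2 
 * q3   q0  q1  q2 
 * q4   q3  q4  q5 
 * q5   q6  q1  q2 
   q6   q6  q6  q6 
(> = start, * = accepting)

start=q0 accept=q3,q4,q5 q0-a->q0 q0-b->q1 q0-c->q2 q1-a->q3 q1-b->q4 q1-c->q5 q2-a->q6 q2-b->q1 q2-c->q2 q3-a->q0 q3-b->q1 q3-c->q2 q4-a->q3 q4-b->q4 q4-c->q5 q5-a->q6 q5-b->q1 q5-c->q2 q6-a->q6 q6-b->q6 q6-c->q6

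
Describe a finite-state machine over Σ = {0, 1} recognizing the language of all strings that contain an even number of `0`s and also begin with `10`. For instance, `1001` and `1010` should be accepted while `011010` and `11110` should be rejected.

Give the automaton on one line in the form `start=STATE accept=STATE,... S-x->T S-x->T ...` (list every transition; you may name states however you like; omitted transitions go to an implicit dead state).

start=q0 accept=q5 q0-0->q1 q0-1->q2 q1-0->q3 q1-1->q1 q2-0->q4 q2-1->q3 q3-0->q1 q3-1->q3 q4-0->q5 q4-1->q4 q5-0->q4 q5-1->q5

Run two small machines in parallel and take their product. One (2 states) tracks the count of `0`s modulo 2; the other (4 states) tracks whether the input so far still matches the prefix `10`. Each combined state is a pair, one component from each; accept when both components accept.
        0   1  
>  q0   q1  q2 
   q1   q3  q1 
   q2   q4  q3 
   q3   q1  q3 
   q4   q5  q4 
 * q5   q4  q5 
(> = start, * = accepting)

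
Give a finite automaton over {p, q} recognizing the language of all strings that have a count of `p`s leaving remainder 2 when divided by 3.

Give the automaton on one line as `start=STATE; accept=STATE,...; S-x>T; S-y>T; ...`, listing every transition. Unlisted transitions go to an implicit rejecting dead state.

start=S0; accept=S2; S0-p>S1; S0-q>S0; S1-p>S2; S1-q>S1; S2-p>S0; S2-q>S2

The only thing that matters is how many `p`s have appeared, reduced mod 3. Use one state per residue: S0 for 0, …, S2 for 2. Reading `p` moves to the next residue; anything else stays put. S2 is accepting.
3 states suffice.
        p   q  
>  S0   S1  S0 
   S1   S2  S1 
 * S2   S0  S2 
(> = start, * = accepting)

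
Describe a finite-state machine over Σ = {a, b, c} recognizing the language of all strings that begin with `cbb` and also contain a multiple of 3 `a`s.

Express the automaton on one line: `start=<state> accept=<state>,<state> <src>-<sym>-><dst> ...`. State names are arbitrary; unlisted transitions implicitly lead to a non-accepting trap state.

start=q0 accept=q6 q0-a->q1 q0-b->q2 q0-c->q3 q1-a->q4 q1-b->q1 q1-c->q1 q2-a->q1 q2-b->q2 q2-c->q2 q3-a->q1 q3-b->q5 q3-c->q2 q4-a->q2 q4-b->q4 q4-c->q4 q5-a->q1 q5-b->q6 q5-c->q2 q6-a->q7 q6-b->q6 q6-c->q6 q7-a->q8 q7-b->q7 q7-c->q7 q8-a->q6 q8-b->q8 q8-c->q8

Handle the two conditions separately and then intersect. One (5 states) tracks whether the input so far still matches the prefix `cbb`; the other (3 states) tracks the count of `a`s modulo 3. Each combined state is a pair, one component from each; accept when both components accept.
        a   b   c  
>  q0   q1  q2  q3 
   q1   q4  q1  q1 
   q2   q1  q2  q2 
   q3   q1  q5  q2 
   q4   q2  q4  q4 
   q5   q1  q6  q2 
 * q6   q7  q6  q6 
   q7   q8  q7  q7 
   q8   q6  q8  q8 
(> = start, * = accepting)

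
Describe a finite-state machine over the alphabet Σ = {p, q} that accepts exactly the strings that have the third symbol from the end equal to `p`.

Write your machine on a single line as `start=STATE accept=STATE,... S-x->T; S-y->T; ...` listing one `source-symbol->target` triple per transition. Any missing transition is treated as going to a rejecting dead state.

Because acceptance depends on a position counted from the end, the machine has to buffer the most recent 3 symbols. Make each state the string of the last up-to-3 symbols read; on input `x` shift the window left and append `x`. Accept when the buffered window has length 3 and begins with `p`.
          p    q  
>  s0     s1   s2 
   s1     s3   s4 
   s2     s5   s6 
   s3     s7   s8 
   s4     s9  s10 
   s5    s11  s12 
   s6    s13  s14 
 * s7     s7   s8 
 * s8     s9  s10 
 * s9    s11  s12 
 * s10   s13  s14 
   s11    s7   s8 
   s12    s9  s10 
   s13   s11  s12 
   s14   s13  s14 
(> = start, * = accepting)

start=s0; accept=s7,s8,s9,s10; s0-p->s1; s0-q->s2; s1-p->s3; s1-q->s4; s2-p->s5; s2-q->s6; s3-p->s7; s3-q->s8; s4-p->s9; s4-q->s10; s5-p->s11; s5-q->s12; s6-p->s13; s6-q->s14; s7-p->s7; s7-q->s8; s8-p->s9; s8-q->s10; s9-p->s11; s9-q->s12; s10-p->s13; s10-q->s14; s11-p->s7; s11-q->s8; s12-p->s9; s12-q->s10; s13-p->s11; s13-q->s12; s14-p->s13; s14-q->s14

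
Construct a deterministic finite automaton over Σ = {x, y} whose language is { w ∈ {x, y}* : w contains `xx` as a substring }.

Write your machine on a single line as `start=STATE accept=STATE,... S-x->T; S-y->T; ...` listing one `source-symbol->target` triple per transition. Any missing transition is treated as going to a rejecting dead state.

States q0..q1 record the length of the longest prefix of `xx` that matches the current input suffix. Reaching q2 means `xx` has been seen, and we stay there forever. Accept from q2.
3 states suffice.
        x   y  
>  q0   q1  q0 
   q1   q2  q0 
 * q2   q2  q2 
(> = start, * = accepting)

start=q0; accept=q2; q0-x->q1; q0-y->q0; q1-x->q2; q1-y->q0; q2-x->q2; q2-y->q2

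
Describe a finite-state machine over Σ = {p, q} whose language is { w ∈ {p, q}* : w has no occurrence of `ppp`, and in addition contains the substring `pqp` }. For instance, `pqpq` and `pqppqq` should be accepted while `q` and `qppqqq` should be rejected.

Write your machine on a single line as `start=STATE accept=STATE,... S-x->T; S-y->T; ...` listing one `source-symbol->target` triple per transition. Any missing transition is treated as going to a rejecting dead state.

Handle the two conditions separately and then intersect. The first has 4 states tracking partial matches of the forbidden pattern `ppp`; the second has 4 states tracking whether and how much of `pqp` has been seen. A product state is a pair (one from each), accepting exactly when both do.
With 11 states:
          p    q  
>  s0     s1   s0 
   s1     s2   s3 
   s2     s4   s3 
   s3     s5   s0 
   s4     s4   s6 
 * s5     s7   s8 
   s6     s9  s10 
 * s7     s9   s8 
 * s8     s5   s8 
   s9     s9   s9 
   s10    s4  s10 
(> = start, * = accepting)

start=s0; accept=s5,s7,s8; s0-p->s1; s0-q->s0; s1-p->s2; s1-q->s3; s2-p->s4; s2-q->s3; s3-p->s5; s3-q->s0; s4-p->s4; s4-q->s6; s5-p->s7; s5-q->s8; s6-p->s9; s6-q->s10; s7-p->s9; s7-q->s8; s8-p->s5; s8-q->s8; s9-p->s9; s9-q->s9; s10-p->s4; s10-q->s10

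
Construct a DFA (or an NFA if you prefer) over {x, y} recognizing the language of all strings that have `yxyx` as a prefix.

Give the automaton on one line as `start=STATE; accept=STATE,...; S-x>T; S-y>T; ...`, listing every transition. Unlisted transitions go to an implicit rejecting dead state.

Check the first 4 symbols one by one: A through D record how many have matched `yxyx` so far; any wrong symbol goes to the dead state F. After all 4 match we enter the accepting sink E.
With 6 states:
       x  y 
>  A   F  B 
   B   C  F 
   C   F  D 
   D   E  F 
 * E   E  E 
   F   F  F 
(> = start, * = accepting)

start=A; accept=E; A-x>F; A-y>B; B-x>C; B-y>F; C-x>F; C-y>D; D-x>E; D-y>F; E-x>E; E-y>E; F-x>F; F-y>F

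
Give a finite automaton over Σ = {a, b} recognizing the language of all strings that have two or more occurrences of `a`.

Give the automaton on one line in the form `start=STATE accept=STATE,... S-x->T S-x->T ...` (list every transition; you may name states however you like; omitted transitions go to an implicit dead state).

Only the number of `a`s matters, and only up to 3. Make a chain s0 → s1 → s2 → s3 advanced by each `a` (with s3 absorbing); every other symbol self-loops. The accepting set is {s2, s3}.
A 4-state machine:
        a   b  
>  s0   s1  s0 
   s1   s2  s1 
 * s2   s3  s2 
 * s3   s3  s3 
(> = start, * = accepting)

start=s0 accept=s2,s3 s0-a->s1 s0-b->s0 s1-a->s2 s1-b->s1 s2-a->s3 s2-b->s2 s3-a->s3 s3-b->s3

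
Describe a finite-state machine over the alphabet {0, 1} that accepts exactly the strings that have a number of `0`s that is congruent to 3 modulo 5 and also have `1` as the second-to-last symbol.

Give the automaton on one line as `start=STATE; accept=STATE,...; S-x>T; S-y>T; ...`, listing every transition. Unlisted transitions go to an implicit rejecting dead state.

Handle the two conditions separately and then intersect. The first has 5 states tracking the count of `0`s modulo 5; the second has 7 states tracking the last 2 symbols read. A product state is a pair (one from each), accepting exactly when both do.
          0    1  
>  s0     s1   s2 
   s1     s3   s4 
   s2     s5   s6 
   s3     s7   s8 
   s4     s9  s10 
   s5     s3   s4 
   s6     s5   s6 
   s7    s11  s12 
   s8    s13  s14 
   s9     s7   s8 
   s10    s9  s10 
   s11   s15  s16 
   s12   s17  s18 
 * s13   s11  s12 
   s14   s13  s14 
   s15   s19  s20 
   s16   s21  s22 
   s17   s15  s16 
 * s18   s17  s18 
   s19    s3   s4 
   s20    s5   s6 
   s21   s19  s20 
   s22   s21  s22 
(> = start, * = accepting)

start=s0; accept=s13,s18; s0-0>s1; s0-1>s2; s1-0>s3; s1-1>s4; s2-0>s5; s2-1>s6; s3-0>s7; s3-1>s8; s4-0>s9; s4-1>s10; s5-0>s3; s5-1>s4; s6-0>s5; s6-1>s6; s7-0>s11; s7-1>s12; s8-0>s13; s8-1>s14; s9-0>s7; s9-1>s8; s10-0>s9; s10-1>s10; s11-0>s15; s11-1>s16; s12-0>s17; s12-1>s18; s13-0>s11; s13-1>s12; s14-0>s13; s14-1>s14; s15-0>s19; s15-1>s20; s16-0>s21; s16-1>s22; s17-0>s15; s17-1>s16; s18-0>s17; s18-1>s18; s19-0>s3; s19-1>s4; s20-0>s5; s20-1>s6; s21-0>s19; s21-1>s20; s22-0>s21; s22-1>s22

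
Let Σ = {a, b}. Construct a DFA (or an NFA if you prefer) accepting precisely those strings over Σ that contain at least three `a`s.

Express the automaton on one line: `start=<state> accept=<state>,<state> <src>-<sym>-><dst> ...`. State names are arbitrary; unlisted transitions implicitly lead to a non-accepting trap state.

Only the number of `a`s matters, and only up to 4. Make a chain S0 → S1 → S2 → S3 → S4 advanced by each `a` (with S4 absorbing); every other symbol self-loops. The accepting set is {S3, S4}.
A 5-state machine:
        a   b  
>  S0   S1  S0 
   S1   S2  S1 
   S2   S3  S2 
 * S3   S4  S3 
 * S4   S4  S4 
(> = start, * = accepting)

start=S0 accept=S3,S4 S0-a->S1 S0-b->S0 S1-a->S2 S1-b->S1 S2-a->S3 S2-b->S2 S3-a->S4 S3-b->S3 S4-a->S4 S4-b->S4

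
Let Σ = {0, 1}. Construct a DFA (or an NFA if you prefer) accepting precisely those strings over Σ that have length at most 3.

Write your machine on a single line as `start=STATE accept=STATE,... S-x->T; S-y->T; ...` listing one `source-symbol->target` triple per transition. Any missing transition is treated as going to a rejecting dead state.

Count input length up to 4: every symbol moves from A toward E, which means 'more than 3' and absorbs. Accept from {A, B, C, D}.
5 states suffice.
       0  1 
>* A   B  B 
 * B   C  C 
 * C   D  D 
 * D   E  E 
   E   E  E 
(> = start, * = accepting)

start=A; accept=A,B,C,D; A-0->B; A-1->B; B-0->C; B-1->C; C-0->D; C-1->D; D-0->E; D-1->E; E-0->E; E-1->E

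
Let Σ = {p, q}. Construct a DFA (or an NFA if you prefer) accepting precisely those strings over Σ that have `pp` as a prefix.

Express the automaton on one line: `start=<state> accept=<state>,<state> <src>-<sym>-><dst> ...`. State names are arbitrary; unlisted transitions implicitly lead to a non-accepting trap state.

start=S0 accept=S2 S0-p->S1 S0-q->S3 S1-p->S2 S1-q->S3 S2-p->S2 S2-q->S2 S3-p->S3 S3-q->S3

Check the first 2 symbols one by one: S0 through S1 record how many have matched `pp` so far; any wrong symbol goes to the dead state S3. After all 2 match we enter the accepting sink S2.
A 4-state machine:
        p   q  
>  S0   S1  S3 
   S1   S2  S3 
 * S2   S2  S2 
   S3   S3  S3 
(> = start, * = accepting)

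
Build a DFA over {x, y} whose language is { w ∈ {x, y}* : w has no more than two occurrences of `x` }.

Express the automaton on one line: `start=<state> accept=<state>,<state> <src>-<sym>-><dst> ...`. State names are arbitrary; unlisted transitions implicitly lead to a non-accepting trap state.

Only the number of `x`s matters, and only up to 3. Make a chain S0 → S1 → S2 → S3 advanced by each `x` (with S3 absorbing); every other symbol self-loops. The accepting set is {S0, S1, S2}.
        x   y  
>* S0   S1  S0 
 * S1   S2  S1 
 * S2   S3  S2 
   S3   S3  S3 
(> = start, * = accepting)

start=S0 accept=S0,S1,S2 S0-x->S1 S0-y->S0 S1-x->S2 S1-y->S1 S2-x->S3 S2-y->S2 S3-x->S3 S3-y->S3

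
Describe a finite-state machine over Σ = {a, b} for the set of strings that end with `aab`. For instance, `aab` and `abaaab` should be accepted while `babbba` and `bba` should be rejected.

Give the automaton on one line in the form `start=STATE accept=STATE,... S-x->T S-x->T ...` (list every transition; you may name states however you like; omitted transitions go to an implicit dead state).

Remember how much of `aab` the current input suffix matches. State s0 means no match yet; s1 means the last symbol is `a`; s2 means the last 2 symbols are `aa`; s3 means the last 3 symbols are `aab`. Only s3 accepts. On a mismatch, fall back to the longest proper suffix that is still a prefix of `aab`.
A 4-state machine:
        a   b  
>  s0   s1  s0 
   s1   s2  s0 
   s2   s2  s3 
 * s3   s1  s0 
(> = start, * = accepting)

start=s0 accept=s3 s0-a->s1 s0-b->s0 s1-a->s2 s1-b->s0 s2-a->s2 s2-b->s3 s3-a->s1 s3-b->s0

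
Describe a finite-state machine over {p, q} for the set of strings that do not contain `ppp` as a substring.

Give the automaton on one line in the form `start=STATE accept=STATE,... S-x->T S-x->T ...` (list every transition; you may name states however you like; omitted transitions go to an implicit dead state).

Track partial matches of the forbidden pattern `ppp`. State s3 is a dead state reached once `ppp` has occurred; every other state accepts. s0 means no part of `ppp` is currently matched.
With 4 states:
        p   q  
>* s0   s1  s0 
 * s1   s2  s0 
 * s2   s3  s0 
   s3   s3  s3 
(> = start, * = accepting)

start=s0 accept=s0,s1,s2 s0-p->s1 s0-q->s0 s1-p->s2 s1-q->s0 s2-p->s3 s2-q->s0 s3-p->s3 s3-q->s3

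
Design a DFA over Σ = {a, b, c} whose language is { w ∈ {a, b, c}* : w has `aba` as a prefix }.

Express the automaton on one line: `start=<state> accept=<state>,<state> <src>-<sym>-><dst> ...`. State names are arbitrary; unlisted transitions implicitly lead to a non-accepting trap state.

Check the first 3 symbols one by one: s0 through s2 record how many have matched `aba` so far; any wrong symbol goes to the dead state s4. After all 3 match we enter the accepting sink s3.
With 5 states:
        a   b   c  
>  s0   s1  s4  s4 
   s1   s4  s2  s4 
   s2   s3  s4  s4 
 * s3   s3  s3  s3 
   s4   s4  s4  s4 
(> = start, * = accepting)

start=s0 accept=s3 s0-a->s1 s0-b->s4 s0-c->s4 s1-a->s4 s1-b->s2 s1-c->s4 s2-a->s3 s2-b->s4 s2-c->s4 s3-a->s3 s3-b->s3 s3-c->s3 s4-a->s4 s4-b->s4 s4-c->s4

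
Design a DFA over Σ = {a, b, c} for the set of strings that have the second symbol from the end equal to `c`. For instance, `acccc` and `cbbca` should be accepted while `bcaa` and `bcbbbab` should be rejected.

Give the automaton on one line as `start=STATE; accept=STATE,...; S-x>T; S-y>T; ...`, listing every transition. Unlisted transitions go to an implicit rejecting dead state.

A DFA must remember the last 2 symbols (since which symbol is second-to-last isn't known until the input ends). Use one state per possible window of the last ≤2 symbols; accept from those whose window starts with `c`.
13 states suffice.
          a    b    c  
>  q0     q1   q2   q3 
   q1     q4   q5   q6 
   q2     q7   q8   q9 
   q3    q10  q11  q12 
   q4     q4   q5   q6 
   q5     q7   q8   q9 
   q6    q10  q11  q12 
   q7     q4   q5   q6 
   q8     q7   q8   q9 
   q9    q10  q11  q12 
 * q10    q4   q5   q6 
 * q11    q7   q8   q9 
 * q12   q10  q11  q12 
(> = start, * = accepting)

start=q0; accept=q10,q11,q12; q0-a>q1; q0-b>q2; q0-c>q3; q1-a>q4; q1-b>q5; q1-c>q6; q2-a>q7; q2-b>q8; q2-c>q9; q3-a>q10; q3-b>q11; q3-c>q12; q4-a>q4; q4-b>q5; q4-c>q6; q5-a>q7; q5-b>q8; q5-c>q9; q6-a>q10; q6-b>q11; q6-c>q12; q7-a>q4; q7-b>q5; q7-c>q6; q8-a>q7; q8-b>q8; q8-c>q9; q9-a>q10; q9-b>q11; q9-c>q12; q10-a>q4; q10-b>q5; q10-c>q6; q11-a>q7; q11-b>q8; q11-c>q9; q12-a>q10; q12-b>q11; q12-c>q12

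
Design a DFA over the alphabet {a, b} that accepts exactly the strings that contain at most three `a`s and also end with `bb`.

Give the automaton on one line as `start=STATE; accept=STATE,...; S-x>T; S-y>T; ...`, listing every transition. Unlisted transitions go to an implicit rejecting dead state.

Handle the two conditions separately and then intersect. The first has 5 states tracking the count of `a`s, saturating at 4; the second has 3 states tracking how much of the suffix `bb` has currently been matched. A product state is a pair (one from each), accepting exactly when both do. Minimizing collapses redundant product states.
13 states suffice.
          a    b  
>  s0     s1   s2 
   s1     s3   s4 
   s2     s1   s5 
   s3     s6   s7 
   s4     s3   s8 
 * s5     s1   s5 
   s6     s9  s10 
   s7     s6  s11 
 * s8     s3   s8 
   s9     s9   s9 
   s10    s9  s12 
 * s11    s6  s11 
 * s12    s9  s12 
(> = start, * = accepting)

start=s0; accept=s5,s8,s11,s12; s0-a>s1; s0-b>s2; s1-a>s3; s1-b>s4; s2-a>s1; s2-b>s5; s3-a>s6; s3-b>s7; s4-a>s3; s4-b>s8; s5-a>s1; s5-b>s5; s6-a>s9; s6-b>s10; s7-a>s6; s7-b>s11; s8-a>s3; s8-b>s8; s9-a>s9; s9-b>s9; s10-a>s9; s10-b>s12; s11-a>s6; s11-b>s11; s12-a>s9; s12-b>s12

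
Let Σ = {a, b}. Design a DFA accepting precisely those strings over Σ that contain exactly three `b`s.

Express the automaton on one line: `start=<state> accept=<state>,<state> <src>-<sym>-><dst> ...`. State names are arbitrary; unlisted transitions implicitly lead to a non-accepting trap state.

Count `b`s, saturating at 4: states s0 through s3 mean 0 through 3 `b`s seen; s4 means more than 3. Each `b` increments (capped at s4); other symbols loop. Accept from {s3}.
        a   b  
>  s0   s0  s1 
   s1   s1  s2 
   s2   s2  s3 
 * s3   s3  s4 
   s4   s4  s4 
(> = start, * = accepting)

start=s0 accept=s3 s0-a->s0 s0-b->s1 s1-a->s1 s1-b->s2 s2-a->s2 s2-b->s3 s3-a->s3 s3-b->s4 s4-a->s4 s4-b->s4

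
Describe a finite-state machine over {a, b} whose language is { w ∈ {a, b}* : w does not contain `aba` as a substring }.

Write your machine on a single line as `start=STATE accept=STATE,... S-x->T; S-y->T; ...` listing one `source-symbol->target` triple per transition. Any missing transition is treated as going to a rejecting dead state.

start=q0; accept=q0,q1,q2; q0-a->q1; q0-b->q0; q1-a->q1; q1-b->q2; q2-a->q3; q2-b->q0; q3-a->q3; q3-b->q3

This is the complement of 'contains `aba`'. Use the same substring-matching states — q0 through q3 holding how much of `aba` has just been matched — but flip the accepting set: everything except the trap q3 accepts.
With 4 states:
        a   b  
>* q0   q1  q0 
 * q1   q1  q2 
 * q2   q3  q0 
   q3   q3  q3 
(> = start, * = accepting)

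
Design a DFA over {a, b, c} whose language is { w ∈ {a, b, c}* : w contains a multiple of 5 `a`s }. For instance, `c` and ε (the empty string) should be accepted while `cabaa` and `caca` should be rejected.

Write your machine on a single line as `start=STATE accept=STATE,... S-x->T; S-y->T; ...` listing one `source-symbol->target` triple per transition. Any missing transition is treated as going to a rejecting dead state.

start=s0; accept=s0; s0-a->s1; s0-b->s0; s0-c->s0; s1-a->s2; s1-b->s1; s1-c->s1; s2-a->s3; s2-b->s2; s2-c->s2; s3-a->s4; s3-b->s3; s3-c->s3; s4-a->s0; s4-b->s4; s4-c->s4

Keep the running count of `a`s modulo 5: each `a` advances along the cycle s0 → s1 → s2 → s3 → s4 → s0 while other symbols loop. Accept at s0.
5 states suffice.
        a   b   c  
>* s0   s1  s0  s0 
   s1   s2  s1  s1 
   s2   s3  s2  s2 
   s3   s4  s3  s3 
   s4   s0  s4  s4 
(> = start, * = accepting)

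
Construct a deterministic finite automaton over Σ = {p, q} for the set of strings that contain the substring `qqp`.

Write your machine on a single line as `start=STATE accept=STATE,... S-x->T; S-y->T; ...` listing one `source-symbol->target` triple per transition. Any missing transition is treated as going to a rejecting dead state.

start=s0; accept=s3; s0-p->s0; s0-q->s1; s1-p->s0; s1-q->s2; s2-p->s3; s2-q->s2; s3-p->s3; s3-q->s3

States s0..s2 record the length of the longest prefix of `qqp` that matches the current input suffix. Reaching s3 means `qqp` has been seen, and we stay there forever. Accept from s3.
A 4-state machine:
        p   q  
>  s0   s0  s1 
   s1   s0  s2 
   s2   s3  s2 
 * s3   s3  s3 
(> = start, * = accepting)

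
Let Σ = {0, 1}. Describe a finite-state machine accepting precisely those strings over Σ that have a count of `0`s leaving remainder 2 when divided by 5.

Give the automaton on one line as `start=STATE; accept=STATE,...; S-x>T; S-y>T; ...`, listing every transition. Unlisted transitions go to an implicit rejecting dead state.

Keep the running count of `0`s modulo 5: each `0` advances along the cycle q0 → q1 → q2 → q3 → q4 → q0 while other symbols loop. Accept at q2.
With 5 states:
        0   1  
>  q0   q1  q0 
   q1   q2  q1 
 * q2   q3  q2 
   q3   q4  q3 
   q4   q0  q4 
(> = start, * = accepting)

start=q0; accept=q2; q0-0>q1; q0-1>q0; q1-0>q2; q1-1>q1; q2-0>q3; q2-1>q2; q3-0>q4; q3-1>q3; q4-0>q0; q4-1>q4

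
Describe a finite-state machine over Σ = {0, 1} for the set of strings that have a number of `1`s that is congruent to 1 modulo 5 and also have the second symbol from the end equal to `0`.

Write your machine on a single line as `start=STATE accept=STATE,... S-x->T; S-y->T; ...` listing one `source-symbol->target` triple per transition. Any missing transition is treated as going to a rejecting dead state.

Build one automaton per condition and run them in lockstep. The first has 5 states tracking the count of `1`s modulo 5; the second has 7 states tracking the last 2 symbols read. A product state is a pair (one from each), accepting exactly when both do. Minimizing collapses redundant product states.
9 states suffice.
        0   1  
>  S0   S1  S2 
   S1   S1  S3 
   S2   S4  S5 
 * S3   S4  S5 
   S4   S6  S5 
   S5   S5  S7 
 * S6   S6  S5 
   S7   S7  S8 
   S8   S8  S0 
(> = start, * = accepting)

start=S0; accept=S3,S6; S0-0->S1; S0-1->S2; S1-0->S1; S1-1->S3; S2-0->S4; S2-1->S5; S3-0->S4; S3-1->S5; S4-0->S6; S4-1->S5; S5-0->S5; S5-1->S7; S6-0->S6; S6-1->S5; S7-0->S7; S7-1->S8; S8-0->S8; S8-1->S0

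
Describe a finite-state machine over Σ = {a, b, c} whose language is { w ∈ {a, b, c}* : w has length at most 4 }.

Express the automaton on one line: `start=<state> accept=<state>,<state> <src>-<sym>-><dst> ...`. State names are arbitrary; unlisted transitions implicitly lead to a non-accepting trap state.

Count input length up to 5: every symbol moves from S0 toward S5, which means 'more than 4' and absorbs. Accept from {S0, S1, S2, S3, S4}.
With 6 states:
        a   b   c  
>* S0   S1  S1  S1 
 * S1   S2  S2  S2 
 * S2   S3  S3  S3 
 * S3   S4  S4  S4 
 * S4   S5  S5  S5 
   S5   S5  S5  S5 
(> = start, * = accepting)

start=S0 accept=S0,S1,S2,S3,S4 S0-a->S1 S0-b->S1 S0-c->S1 S1-a->S2 S1-b->S2 S1-c->S2 S2-a->S3 S2-b->S3 S2-c->S3 S3-a->S4 S3-b->S4 S3-c->S4 S4-a->S5 S4-b->S5 S4-c->S5 S5-a->S5 S5-b->S5 S5-c->S5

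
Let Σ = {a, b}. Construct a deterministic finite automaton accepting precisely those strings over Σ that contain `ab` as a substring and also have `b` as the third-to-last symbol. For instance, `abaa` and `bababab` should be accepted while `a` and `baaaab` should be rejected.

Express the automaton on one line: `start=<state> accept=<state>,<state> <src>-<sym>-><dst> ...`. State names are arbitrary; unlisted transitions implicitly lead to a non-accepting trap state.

start=s0 accept=s12,s15,s16,s17 s0-a->s1 s0-b->s2 s1-a->s3 s1-b->s4 s2-a->s5 s2-b->s6 s3-a->s7 s3-b->s8 s4-a->s9 s4-b->s10 s5-a->s11 s5-b->s12 s6-a->s13 s6-b->s14 s7-a->s7 s7-b->s8 s8-a->s9 s8-b->s10 s9-a->s15 s9-b->s12 s10-a->s16 s10-b->s17 s11-a->s7 s11-b->s8 s12-a->s9 s12-b->s10 s13-a->s11 s13-b->s12 s14-a->s13 s14-b->s14 s15-a->s18 s15-b->s8 s16-a->s15 s16-b->s12 s17-a->s16 s17-b->s17 s18-a->s18 s18-b->s8

Run two small machines in parallel and take their product. One (3 states) tracks whether and how much of `ab` has been seen; the other (15 states) tracks the last 3 symbols read. Each combined state is a pair, one component from each; accept when both components accept.
With 19 states:
          a    b  
>  s0     s1   s2 
   s1     s3   s4 
   s2     s5   s6 
   s3     s7   s8 
   s4     s9  s10 
   s5    s11  s12 
   s6    s13  s14 
   s7     s7   s8 
   s8     s9  s10 
   s9    s15  s12 
   s10   s16  s17 
   s11    s7   s8 
 * s12    s9  s10 
   s13   s11  s12 
   s14   s13  s14 
 * s15   s18   s8 
 * s16   s15  s12 
 * s17   s16  s17 
   s18   s18   s8 
(> = start, * = accepting)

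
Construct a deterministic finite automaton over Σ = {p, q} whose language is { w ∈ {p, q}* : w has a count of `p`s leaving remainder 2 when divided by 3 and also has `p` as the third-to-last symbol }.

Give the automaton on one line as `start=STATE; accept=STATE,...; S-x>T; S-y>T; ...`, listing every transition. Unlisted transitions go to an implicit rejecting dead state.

start=s0; accept=s5,s6,s9,s12; s0-p>s1; s0-q>s0; s1-p>s2; s1-q>s3; s2-p>s4; s2-q>s5; s3-p>s6; s3-q>s7; s4-p>s8; s4-q>s0; s5-p>s4; s5-q>s9; s6-p>s4; s6-q>s10; s7-p>s11; s7-q>s7; s8-p>s12; s8-q>s3; s9-p>s4; s9-q>s13; s10-p>s4; s10-q>s9; s11-p>s4; s11-q>s10; s12-p>s4; s12-q>s5; s13-p>s4; s13-q>s13

Run two small machines in parallel and take their product. The first has 3 states tracking the count of `p`s modulo 3; the second has 15 states tracking the last 3 symbols read. A product state is a pair (one from each), accepting exactly when both do. Equivalent product states are then merged.
14 states suffice.
          p    q  
>  s0     s1   s0 
   s1     s2   s3 
   s2     s4   s5 
   s3     s6   s7 
   s4     s8   s0 
 * s5     s4   s9 
 * s6     s4  s10 
   s7    s11   s7 
   s8    s12   s3 
 * s9     s4  s13 
   s10    s4   s9 
   s11    s4  s10 
 * s12    s4   s5 
   s13    s4  s13 
(> = start, * = accepting)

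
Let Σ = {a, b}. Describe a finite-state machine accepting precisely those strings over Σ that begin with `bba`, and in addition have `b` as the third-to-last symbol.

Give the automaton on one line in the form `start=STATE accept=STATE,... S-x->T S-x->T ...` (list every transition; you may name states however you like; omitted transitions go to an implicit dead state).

Handle the two conditions separately and then intersect. The first has 5 states tracking whether the input so far still matches the prefix `bba`; the second has 15 states tracking the last 3 symbols read. A product state is a pair (one from each), accepting exactly when both do. After merging equivalent states the machine shrinks.
A 12-state machine:
          a    b  
>  S0     S1   S2 
   S1     S1   S1 
   S2     S1   S3 
   S3     S4   S1 
 * S4     S5   S6 
 * S5     S7   S8 
 * S6     S9  S10 
   S7     S7   S8 
   S8     S9  S10 
   S9     S5   S6 
   S10    S4  S11 
 * S11    S4  S11 
(> = start, * = accepting)

start=S0 accept=S4,S5,S6,S11 S0-a->S1 S0-b->S2 S1-a->S1 S1-b->S1 S2-a->S1 S2-b->S3 S3-a->S4 S3-b->S1 S4-a->S5 S4-b->S6 S5-a->S7 S5-b->S8 S6-a->S9 S6-b->S10 S7-a->S7 S7-b->S8 S8-a->S9 S8-b->S10 S9-a->S5 S9-b->S6 S10-a->S4 S10-b->S11 S11-a->S4 S11-b->S11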